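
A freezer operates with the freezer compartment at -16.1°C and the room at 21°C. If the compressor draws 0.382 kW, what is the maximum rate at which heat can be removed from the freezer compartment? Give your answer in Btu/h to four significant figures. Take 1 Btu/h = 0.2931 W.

In absolute terms T_C = 257.05 K and T_H = 294.15 K, so ΔT = 37.10 K.
COP_Carnot = T_C/ΔT = 257.05/37.10 = 6.929.
Q̇_max = COP_Carnot × Ẇ = 6.929 × 0.3820 kW = 2.647 kW = 9030 Btu/h.

9030 Btu/h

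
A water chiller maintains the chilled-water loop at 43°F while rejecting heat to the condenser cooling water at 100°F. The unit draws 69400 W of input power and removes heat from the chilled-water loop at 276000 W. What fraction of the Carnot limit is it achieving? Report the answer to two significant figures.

0.45

COP_actual = Q̇_C/Ẇ = 276000/69400 = 3.977.
In absolute terms T_C = 279.26 K and T_H = 310.93 K, so ΔT = 31.67 K.
COP_Carnot = T_C/ΔT = 279.26/31.67 = 8.819.
η_II = COP_actual/COP_Carnot = 3.977/8.819 = 0.4510.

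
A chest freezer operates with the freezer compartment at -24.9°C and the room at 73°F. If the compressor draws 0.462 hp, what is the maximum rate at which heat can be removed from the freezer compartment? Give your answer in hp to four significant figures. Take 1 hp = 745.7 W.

2.406 hp

In absolute terms T_C = 248.25 K and T_H = 295.93 K, so ΔT = 47.68 K.
COP_Carnot = T_C/ΔT = 248.25/47.68 = 5.207.
Q̇_max = COP_Carnot × Ẇ = 5.207 × 0.4620 hp = 2.406 hp.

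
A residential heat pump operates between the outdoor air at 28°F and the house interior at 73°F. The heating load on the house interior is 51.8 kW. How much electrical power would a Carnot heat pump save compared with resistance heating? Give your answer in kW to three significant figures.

47.4 kW

In absolute terms T_C = 270.93 K and T_H = 295.93 K, so ΔT = 25.00 K.
COP_Carnot = T_H/ΔT = 295.93/25.00 = 11.84.
Resistance heating needs Ẇ_res = Q̇_H = 51.80 kW; the reversible heat pump needs only Ẇ_hp = Q̇_H/COP = 4.376 kW.
Saving = 51.80 − 4.376 = 47.42 kW.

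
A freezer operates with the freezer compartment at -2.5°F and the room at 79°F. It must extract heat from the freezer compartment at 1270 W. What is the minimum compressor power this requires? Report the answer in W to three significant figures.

226 W

In absolute terms T_C = 253.98 K and T_H = 299.26 K, so ΔT = 45.28 K.
COP_Carnot = T_C/ΔT = 253.98/45.28 = 5.609.
Ẇ_min = Q̇/COP_Carnot = 1270/5.609 = 226.4 W.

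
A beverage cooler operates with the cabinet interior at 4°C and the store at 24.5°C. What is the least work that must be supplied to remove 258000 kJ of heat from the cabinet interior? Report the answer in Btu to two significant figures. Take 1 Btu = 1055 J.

18000 Btu

In absolute terms T_C = 277.15 K and T_H = 297.65 K, so ΔT = 20.50 K.
The reversible limit is COP_R = T_C/ΔT = 13.52, so W_min = Q_C/COP = Q_C·ΔT/T_C.
W_min = 258000 × 20.50/277.15 = 19080 kJ = 18090 Btu.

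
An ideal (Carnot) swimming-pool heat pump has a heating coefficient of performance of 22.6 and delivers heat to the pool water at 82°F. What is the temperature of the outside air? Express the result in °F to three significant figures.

COP_HP = T_H/(T_H − T_C) gives T_H − T_C = T_H/COP.
With T_H = 300.93 K, T_C = 300.93 × (1 − 1/22.6) = 287.61 K.
Converting, 287.61 K = 58.03°F.

58.0 °F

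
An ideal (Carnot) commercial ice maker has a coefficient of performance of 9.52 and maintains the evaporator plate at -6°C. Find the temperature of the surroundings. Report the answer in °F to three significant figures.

COP_R = T_C/(T_H − T_C) gives T_H − T_C = T_C/COP.
With T_C = 267.15 K, T_H = 267.15 × (1 + 1/9.52) = 295.21 K.
Converting, 295.21 K = 71.71°F.

71.7 °F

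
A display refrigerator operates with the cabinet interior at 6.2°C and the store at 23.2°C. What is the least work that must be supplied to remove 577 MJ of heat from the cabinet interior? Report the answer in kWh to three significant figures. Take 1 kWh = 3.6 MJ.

9.75 kWh

In absolute terms T_C = 279.35 K and T_H = 296.35 K, so ΔT = 17.00 K.
The reversible limit is COP_R = T_C/ΔT = 16.43, so W_min = Q_C/COP = Q_C·ΔT/T_C.
W_min = 577.0 × 17.00/279.35 = 35.11 MJ = 9.754 kWh.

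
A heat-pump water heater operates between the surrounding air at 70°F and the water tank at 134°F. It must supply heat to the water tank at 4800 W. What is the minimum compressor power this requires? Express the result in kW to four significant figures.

In absolute terms T_C = 294.26 K and T_H = 329.82 K, so ΔT = 35.56 K.
COP_Carnot = T_H/ΔT = 329.82/35.56 = 9.276.
Ẇ_min = Q̇/COP_Carnot = 4800/9.276 = 517.5 W = 0.5175 kW.

0.5175 kW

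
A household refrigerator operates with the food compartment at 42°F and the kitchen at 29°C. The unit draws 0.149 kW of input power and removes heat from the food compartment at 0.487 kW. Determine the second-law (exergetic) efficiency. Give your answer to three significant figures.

0.275

COP_actual = Q̇_C/Ẇ = 0.4870/0.1490 = 3.268.
In absolute terms T_C = 278.71 K and T_H = 302.15 K, so ΔT = 23.44 K.
COP_Carnot = T_C/ΔT = 278.71/23.44 = 11.89.
η_II = COP_actual/COP_Carnot = 3.268/11.89 = 0.2749.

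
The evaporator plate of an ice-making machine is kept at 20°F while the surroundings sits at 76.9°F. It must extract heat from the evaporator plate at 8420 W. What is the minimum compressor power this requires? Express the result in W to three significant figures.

In absolute terms T_C = 266.48 K and T_H = 298.09 K, so ΔT = 31.61 K.
COP_Carnot = T_C/ΔT = 266.48/31.61 = 8.430.
Ẇ_min = Q̇/COP_Carnot = 8420/8.430 = 998.8 W.

999 W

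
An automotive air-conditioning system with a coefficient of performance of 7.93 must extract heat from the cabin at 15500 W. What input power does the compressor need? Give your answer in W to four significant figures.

Ẇ = Q̇_C/COP = 15500/7.93 = 1955 W.

1955 W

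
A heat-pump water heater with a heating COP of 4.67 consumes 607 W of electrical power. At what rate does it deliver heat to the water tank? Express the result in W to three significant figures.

2830 W

Q̇_H = COP_HP × Ẇ = 4.67 × 607.0 = 2835 W.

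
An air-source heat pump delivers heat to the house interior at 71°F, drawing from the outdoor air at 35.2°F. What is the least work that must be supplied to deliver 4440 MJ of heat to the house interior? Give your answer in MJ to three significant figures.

300 MJ

In absolute terms T_C = 274.93 K and T_H = 294.82 K, so ΔT = 19.89 K.
The reversible limit is COP_HP = T_H/ΔT = 14.82, so W_min = Q_H/COP = Q_H·ΔT/T_H.
W_min = 4440 × 19.89/294.82 = 299.5 MJ.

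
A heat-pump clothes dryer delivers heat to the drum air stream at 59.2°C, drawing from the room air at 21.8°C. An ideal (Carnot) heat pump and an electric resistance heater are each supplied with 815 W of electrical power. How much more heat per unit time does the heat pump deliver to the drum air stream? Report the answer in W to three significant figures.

In absolute terms T_C = 294.95 K and T_H = 332.35 K, so ΔT = 37.40 K.
COP_Carnot = T_H/ΔT = 332.35/37.40 = 8.886.
The heat pump delivers Q̇_H = COP × Ẇ = 7242 W; the resistance heater delivers Ẇ = 815.0 W.
Extra = (COP − 1)·Ẇ = 6427 W.

6430 W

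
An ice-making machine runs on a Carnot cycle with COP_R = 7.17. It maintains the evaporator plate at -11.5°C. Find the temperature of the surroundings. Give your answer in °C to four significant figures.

COP_R = T_C/(T_H − T_C) gives T_H − T_C = T_C/COP.
With T_C = 261.65 K, T_H = 261.65 × (1 + 1/7.17) = 298.14 K.
Converting, 298.14 K = 24.99°C.

24.99 °C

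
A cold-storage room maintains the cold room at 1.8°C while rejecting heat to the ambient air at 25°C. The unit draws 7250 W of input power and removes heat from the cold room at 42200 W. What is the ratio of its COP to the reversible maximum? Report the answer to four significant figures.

COP_actual = Q̇_C/Ẇ = 42200/7250 = 5.821.
In absolute terms T_C = 274.95 K and T_H = 298.15 K, so ΔT = 23.20 K.
COP_Carnot = T_C/ΔT = 274.95/23.20 = 11.85.
η_II = COP_actual/COP_Carnot = 5.821/11.85 = 0.4911.

0.4911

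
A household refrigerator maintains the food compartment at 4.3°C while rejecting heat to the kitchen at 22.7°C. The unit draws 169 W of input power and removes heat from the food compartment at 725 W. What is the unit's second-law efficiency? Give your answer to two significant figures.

0.28

COP_actual = Q̇_C/Ẇ = 725.0/169.0 = 4.290.
In absolute terms T_C = 277.45 K and T_H = 295.85 K, so ΔT = 18.40 K.
COP_Carnot = T_C/ΔT = 277.45/18.40 = 15.08.
η_II = COP_actual/COP_Carnot = 4.290/15.08 = 0.2845.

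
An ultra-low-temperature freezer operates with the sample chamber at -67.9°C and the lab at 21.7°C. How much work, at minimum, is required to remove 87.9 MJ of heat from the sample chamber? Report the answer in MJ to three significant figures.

38.4 MJ

In absolute terms T_C = 205.25 K and T_H = 294.85 K, so ΔT = 89.60 K.
The reversible limit is COP_R = T_C/ΔT = 2.291, so W_min = Q_C/COP = Q_C·ΔT/T_C.
W_min = 87.90 × 89.60/205.25 = 38.37 MJ.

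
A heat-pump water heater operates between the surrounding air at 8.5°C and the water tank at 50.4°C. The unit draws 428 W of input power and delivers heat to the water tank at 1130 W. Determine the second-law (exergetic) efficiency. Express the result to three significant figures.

0.342

COP_actual = Q̇_H/Ẇ = 1130/428.0 = 2.640.
In absolute terms T_C = 281.65 K and T_H = 323.55 K, so ΔT = 41.90 K.
COP_Carnot = T_H/ΔT = 323.55/41.90 = 7.722.
η_II = COP_actual/COP_Carnot = 2.640/7.722 = 0.3419.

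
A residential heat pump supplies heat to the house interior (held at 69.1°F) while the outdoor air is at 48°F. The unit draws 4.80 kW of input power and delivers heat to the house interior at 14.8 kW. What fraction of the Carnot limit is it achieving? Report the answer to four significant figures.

COP_actual = Q̇_H/Ẇ = 14.80/4.800 = 3.083.
In absolute terms T_C = 282.04 K and T_H = 293.76 K, so ΔT = 11.72 K.
COP_Carnot = T_H/ΔT = 293.76/11.72 = 25.06.
η_II = COP_actual/COP_Carnot = 3.083/25.06 = 0.1230.

0.1230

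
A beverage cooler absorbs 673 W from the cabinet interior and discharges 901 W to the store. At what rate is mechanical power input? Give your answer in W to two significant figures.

230 W

For a cyclic device the first law requires Q̇_H = Q̇_C + Ẇ.
Ẇ = Q̇_H − Q̇_C = 228.0 W.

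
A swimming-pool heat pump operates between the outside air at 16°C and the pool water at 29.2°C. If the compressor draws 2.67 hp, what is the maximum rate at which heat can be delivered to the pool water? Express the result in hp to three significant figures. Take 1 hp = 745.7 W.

61.2 hp

In absolute terms T_C = 289.15 K and T_H = 302.35 K, so ΔT = 13.20 K.
COP_Carnot = T_H/ΔT = 302.35/13.20 = 22.91.
Q̇_max = COP_Carnot × Ẇ = 22.91 × 2.670 hp = 61.16 hp.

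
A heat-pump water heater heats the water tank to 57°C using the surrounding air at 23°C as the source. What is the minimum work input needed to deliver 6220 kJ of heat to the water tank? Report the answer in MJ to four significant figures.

0.6406 MJ

In absolute terms T_C = 296.15 K and T_H = 330.15 K, so ΔT = 34.00 K.
The reversible limit is COP_HP = T_H/ΔT = 9.710, so W_min = Q_H/COP = Q_H·ΔT/T_H.
W_min = 6220 × 34.00/330.15 = 640.6 kJ = 0.6406 MJ.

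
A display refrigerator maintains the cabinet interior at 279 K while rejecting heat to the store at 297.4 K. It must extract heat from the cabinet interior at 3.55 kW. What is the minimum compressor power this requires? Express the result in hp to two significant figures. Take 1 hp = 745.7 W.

The reservoir spacing is ΔT = 297.4 − 279 = 18.40 K.
COP_Carnot = T_C/ΔT = 279.00/18.40 = 15.16.
Ẇ_min = Q̇/COP_Carnot = 3.550/15.16 = 0.2341 kW = 0.3140 hp.

0.31 hp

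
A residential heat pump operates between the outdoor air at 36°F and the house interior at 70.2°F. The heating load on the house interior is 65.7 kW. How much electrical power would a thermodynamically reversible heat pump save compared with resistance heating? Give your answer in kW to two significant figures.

61 kW

In absolute terms T_C = 275.37 K and T_H = 294.37 K, so ΔT = 19.00 K.
COP_Carnot = T_H/ΔT = 294.37/19.00 = 15.49.
Resistance heating needs Ẇ_res = Q̇_H = 65.70 kW; the reversible heat pump needs only Ẇ_hp = Q̇_H/COP = 4.241 kW.
Saving = 65.70 − 4.241 = 61.46 kW.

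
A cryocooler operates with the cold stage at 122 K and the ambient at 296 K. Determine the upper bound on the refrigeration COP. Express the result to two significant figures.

0.70

The reservoir spacing is ΔT = 296 − 122 = 174.0 K.
For a reversible cycle, COP_Carnot = T_C/ΔT = 122.00/174.0 = 0.7011.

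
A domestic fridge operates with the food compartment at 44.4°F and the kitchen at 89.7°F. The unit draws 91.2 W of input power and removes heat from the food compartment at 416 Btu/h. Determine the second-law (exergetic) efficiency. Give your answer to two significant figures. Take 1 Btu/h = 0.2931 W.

Converting, Q̇_C = 416.0 Btu/h = 121.9 W, so COP_actual = Q̇_C/Ẇ = 121.9/91.20 = 1.337.
In absolute terms T_C = 280.04 K and T_H = 305.21 K, so ΔT = 25.17 K.
COP_Carnot = T_C/ΔT = 280.04/25.17 = 11.13.
η_II = COP_actual/COP_Carnot = 1.337/11.13 = 0.1201.

0.12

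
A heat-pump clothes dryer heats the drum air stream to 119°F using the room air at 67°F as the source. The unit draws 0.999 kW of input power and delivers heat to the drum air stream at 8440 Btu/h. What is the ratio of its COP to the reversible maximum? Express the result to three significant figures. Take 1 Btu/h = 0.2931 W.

Converting, Q̇_H = 8440 Btu/h = 2.474 kW, so COP_actual = Q̇_H/Ẇ = 2.474/0.9990 = 2.476.
In absolute terms T_C = 292.59 K and T_H = 321.48 K, so ΔT = 28.89 K.
COP_Carnot = T_H/ΔT = 321.48/28.89 = 11.13.
η_II = COP_actual/COP_Carnot = 2.476/11.13 = 0.2225.

0.223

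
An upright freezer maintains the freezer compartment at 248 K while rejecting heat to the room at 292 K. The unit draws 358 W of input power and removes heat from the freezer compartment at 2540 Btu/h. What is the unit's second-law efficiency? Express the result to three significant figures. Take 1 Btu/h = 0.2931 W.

Converting, Q̇_C = 2540 Btu/h = 744.5 W, so COP_actual = Q̇_C/Ẇ = 744.5/358.0 = 2.080.
The reservoir spacing is ΔT = 292 − 248 = 44.00 K.
COP_Carnot = T_C/ΔT = 248.00/44.00 = 5.636.
η_II = COP_actual/COP_Carnot = 2.080/5.636 = 0.3689.

0.369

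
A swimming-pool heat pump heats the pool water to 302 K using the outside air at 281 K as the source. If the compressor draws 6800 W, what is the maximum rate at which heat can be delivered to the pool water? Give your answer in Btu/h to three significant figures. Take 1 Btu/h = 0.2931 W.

334000 Btu/h

The reservoir spacing is ΔT = 302 − 281 = 21.00 K.
COP_Carnot = T_H/ΔT = 302.00/21.00 = 14.38.
Q̇_max = COP_Carnot × Ẇ = 14.38 × 6800 W = 97790 W = 333600 Btu/h.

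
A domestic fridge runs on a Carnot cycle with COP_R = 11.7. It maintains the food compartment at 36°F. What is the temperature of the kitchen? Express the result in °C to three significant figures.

25.8 °C

COP_R = T_C/(T_H − T_C) gives T_H − T_C = T_C/COP.
With T_C = 275.37 K, T_H = 275.37 × (1 + 1/11.7) = 298.91 K.
Converting, 298.91 K = 25.76°C.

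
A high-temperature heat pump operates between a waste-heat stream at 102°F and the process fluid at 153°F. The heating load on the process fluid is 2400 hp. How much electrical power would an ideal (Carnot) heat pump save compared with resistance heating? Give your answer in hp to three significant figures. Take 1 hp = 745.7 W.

2200 hp

In absolute terms T_C = 312.04 K and T_H = 340.37 K, so ΔT = 28.33 K.
COP_Carnot = T_H/ΔT = 340.37/28.33 = 12.01.
Resistance heating needs Ẇ_res = Q̇_H = 2400 hp; the reversible heat pump needs only Ẇ_hp = Q̇_H/COP = 199.8 hp.
Saving = 2400 − 199.8 = 2200 hp.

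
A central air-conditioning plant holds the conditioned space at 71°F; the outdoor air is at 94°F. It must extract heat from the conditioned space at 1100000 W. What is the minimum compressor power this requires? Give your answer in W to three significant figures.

In absolute terms T_C = 294.82 K and T_H = 307.59 K, so ΔT = 12.78 K.
COP_Carnot = T_C/ΔT = 294.82/12.78 = 23.07.
Ẇ_min = Q̇/COP_Carnot = 1100000/23.07 = 47680 W.

47700 W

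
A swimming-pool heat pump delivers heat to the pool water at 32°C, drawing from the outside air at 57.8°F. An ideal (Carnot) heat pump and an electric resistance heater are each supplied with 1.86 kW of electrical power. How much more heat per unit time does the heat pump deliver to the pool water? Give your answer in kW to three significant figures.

30.3 kW

In absolute terms T_C = 287.48 K and T_H = 305.15 K, so ΔT = 17.67 K.
COP_Carnot = T_H/ΔT = 305.15/17.67 = 17.27.
The heat pump delivers Q̇_H = COP × Ẇ = 32.13 kW; the resistance heater delivers Ẇ = 1.860 kW.
Extra = (COP − 1)·Ẇ = 30.27 kW.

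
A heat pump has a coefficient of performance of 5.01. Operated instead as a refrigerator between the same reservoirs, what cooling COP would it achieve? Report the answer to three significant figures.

4.01

Since Q_H = Q_C + W for any cycle, COP_R = Q_C/W = Q_H/W − 1.
COP_R = 5.01 − 1 = 4.01.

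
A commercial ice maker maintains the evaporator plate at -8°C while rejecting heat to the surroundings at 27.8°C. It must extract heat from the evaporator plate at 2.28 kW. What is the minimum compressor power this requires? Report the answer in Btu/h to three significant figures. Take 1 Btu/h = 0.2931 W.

1050 Btu/h

In absolute terms T_C = 265.15 K and T_H = 300.95 K, so ΔT = 35.80 K.
COP_Carnot = T_C/ΔT = 265.15/35.80 = 7.406.
Ẇ_min = Q̇/COP_Carnot = 2.280/7.406 = 0.3078 kW = 1050 Btu/h.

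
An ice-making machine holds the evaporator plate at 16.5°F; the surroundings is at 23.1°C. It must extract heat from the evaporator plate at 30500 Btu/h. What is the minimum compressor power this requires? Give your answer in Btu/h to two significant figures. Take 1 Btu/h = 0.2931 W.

3700 Btu/h

In absolute terms T_C = 264.54 K and T_H = 296.25 K, so ΔT = 31.71 K.
COP_Carnot = T_C/ΔT = 264.54/31.71 = 8.342.
Ẇ_min = Q̇/COP_Carnot = 30500/8.342 = 3656 Btu/h.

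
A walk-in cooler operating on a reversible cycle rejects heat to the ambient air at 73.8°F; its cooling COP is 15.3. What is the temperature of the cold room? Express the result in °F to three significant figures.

41.1 °F

For a Carnot refrigerator COP_R = T_C/(T_H − T_C), so T_C = COP·T_H/(1 + COP).
With T_H = 296.37 K, T_C = 15.3 × 296.37/16.30 = 278.19 K.
Converting, 278.19 K = 41.07°F.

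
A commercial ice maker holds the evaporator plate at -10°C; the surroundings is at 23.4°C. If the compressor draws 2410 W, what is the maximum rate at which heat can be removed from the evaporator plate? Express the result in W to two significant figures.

19000 W

In absolute terms T_C = 263.15 K and T_H = 296.55 K, so ΔT = 33.40 K.
COP_Carnot = T_C/ΔT = 263.15/33.40 = 7.879.
Q̇_max = COP_Carnot × Ẇ = 7.879 × 2410 W = 18990 W.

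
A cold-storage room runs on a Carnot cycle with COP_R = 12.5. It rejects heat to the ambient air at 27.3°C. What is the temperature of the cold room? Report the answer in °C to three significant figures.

For a Carnot refrigerator COP_R = T_C/(T_H − T_C), so T_C = COP·T_H/(1 + COP).
With T_H = 300.45 K, T_C = 12.5 × 300.45/13.50 = 278.19 K.
Converting, 278.19 K = 5.04°C.

5.04 °C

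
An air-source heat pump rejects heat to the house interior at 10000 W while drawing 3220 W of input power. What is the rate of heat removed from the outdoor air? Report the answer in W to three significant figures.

6780 W

For a cyclic device the first law requires Q̇_H = Q̇_C + Ẇ.
Q̇_C = Q̇_H − Ẇ = 6780 W.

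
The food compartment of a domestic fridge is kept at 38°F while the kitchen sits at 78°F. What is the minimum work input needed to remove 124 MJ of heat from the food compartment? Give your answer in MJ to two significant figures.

In absolute terms T_C = 276.48 K and T_H = 298.71 K, so ΔT = 22.22 K.
The reversible limit is COP_R = T_C/ΔT = 12.44, so W_min = Q_C/COP = Q_C·ΔT/T_C.
W_min = 124.0 × 22.22/276.48 = 9.966 MJ.

10 MJ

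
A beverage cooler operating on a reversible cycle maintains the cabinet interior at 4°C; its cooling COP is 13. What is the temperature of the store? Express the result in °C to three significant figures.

COP_R = T_C/(T_H − T_C) gives T_H − T_C = T_C/COP.
With T_C = 277.15 K, T_H = 277.15 × (1 + 1/13) = 298.47 K.
Converting, 298.47 K = 25.32°C.

25.3 °C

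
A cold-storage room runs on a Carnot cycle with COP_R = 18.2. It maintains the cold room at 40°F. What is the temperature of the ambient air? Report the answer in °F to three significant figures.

67.5 °F

COP_R = T_C/(T_H − T_C) gives T_H − T_C = T_C/COP.
With T_C = 277.59 K, T_H = 277.59 × (1 + 1/18.2) = 292.85 K.
Converting, 292.85 K = 67.45°F.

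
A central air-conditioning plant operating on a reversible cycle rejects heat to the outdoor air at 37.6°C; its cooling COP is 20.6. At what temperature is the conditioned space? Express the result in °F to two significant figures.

74 °F

For a Carnot refrigerator COP_R = T_C/(T_H − T_C), so T_C = COP·T_H/(1 + COP).
With T_H = 310.75 K, T_C = 20.6 × 310.75/21.60 = 296.36 K.
Converting, 296.36 K = 73.78°F.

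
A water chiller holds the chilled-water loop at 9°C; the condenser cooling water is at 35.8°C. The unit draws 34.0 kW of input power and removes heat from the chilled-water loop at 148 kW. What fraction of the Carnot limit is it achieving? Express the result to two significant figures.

COP_actual = Q̇_C/Ẇ = 148.0/34.00 = 4.353.
In absolute terms T_C = 282.15 K and T_H = 308.95 K, so ΔT = 26.80 K.
COP_Carnot = T_C/ΔT = 282.15/26.80 = 10.53.
η_II = COP_actual/COP_Carnot = 4.353/10.53 = 0.4135.

0.41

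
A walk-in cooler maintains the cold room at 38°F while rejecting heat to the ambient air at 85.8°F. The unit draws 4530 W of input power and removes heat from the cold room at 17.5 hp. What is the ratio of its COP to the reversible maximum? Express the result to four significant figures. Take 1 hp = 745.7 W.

0.2767

Converting, Q̇_C = 17.50 hp = 13050 W, so COP_actual = Q̇_C/Ẇ = 13050/4530 = 2.881.
In absolute terms T_C = 276.48 K and T_H = 303.04 K, so ΔT = 26.56 K.
COP_Carnot = T_C/ΔT = 276.48/26.56 = 10.41.
η_II = COP_actual/COP_Carnot = 2.881/10.41 = 0.2767.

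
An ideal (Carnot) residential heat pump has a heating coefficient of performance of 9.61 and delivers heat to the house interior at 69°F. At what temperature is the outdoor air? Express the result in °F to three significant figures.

14.0 °F

COP_HP = T_H/(T_H − T_C) gives T_H − T_C = T_H/COP.
With T_H = 293.71 K, T_C = 293.71 × (1 − 1/9.61) = 263.14 K.
Converting, 263.14 K = 13.99°F.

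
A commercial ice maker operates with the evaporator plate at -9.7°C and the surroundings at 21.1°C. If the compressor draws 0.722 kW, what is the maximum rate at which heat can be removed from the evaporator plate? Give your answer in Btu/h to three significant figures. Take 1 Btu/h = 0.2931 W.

In absolute terms T_C = 263.45 K and T_H = 294.25 K, so ΔT = 30.80 K.
COP_Carnot = T_C/ΔT = 263.45/30.80 = 8.554.
Q̇_max = COP_Carnot × Ẇ = 8.554 × 0.7220 kW = 6.176 kW = 21070 Btu/h.

21100 Btu/h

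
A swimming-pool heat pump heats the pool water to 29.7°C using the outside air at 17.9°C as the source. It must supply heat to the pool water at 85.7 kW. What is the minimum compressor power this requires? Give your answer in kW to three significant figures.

In absolute terms T_C = 291.05 K and T_H = 302.85 K, so ΔT = 11.80 K.
COP_Carnot = T_H/ΔT = 302.85/11.80 = 25.67.
Ẇ_min = Q̇/COP_Carnot = 85.70/25.67 = 3.339 kW.

3.34 kW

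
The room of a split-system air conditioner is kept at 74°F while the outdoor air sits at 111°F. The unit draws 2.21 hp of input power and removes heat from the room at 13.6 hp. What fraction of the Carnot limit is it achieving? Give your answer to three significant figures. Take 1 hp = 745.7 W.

COP_actual = Q̇_C/Ẇ = 13.60/2.210 = 6.154.
In absolute terms T_C = 296.48 K and T_H = 317.04 K, so ΔT = 20.56 K.
COP_Carnot = T_C/ΔT = 296.48/20.56 = 14.42.
η_II = COP_actual/COP_Carnot = 6.154/14.42 = 0.4267.

0.427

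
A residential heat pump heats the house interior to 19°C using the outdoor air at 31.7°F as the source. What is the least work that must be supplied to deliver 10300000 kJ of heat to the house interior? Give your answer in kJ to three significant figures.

676000 kJ

In absolute terms T_C = 272.98 K and T_H = 292.15 K, so ΔT = 19.17 K.
The reversible limit is COP_HP = T_H/ΔT = 15.24, so W_min = Q_H/COP = Q_H·ΔT/T_H.
W_min = 10300000 × 19.17/292.15 = 675700 kJ.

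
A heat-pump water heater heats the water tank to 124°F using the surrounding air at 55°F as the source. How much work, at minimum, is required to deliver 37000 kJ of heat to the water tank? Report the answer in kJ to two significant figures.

4400 kJ

In absolute terms T_C = 285.93 K and T_H = 324.26 K, so ΔT = 38.33 K.
The reversible limit is COP_HP = T_H/ΔT = 8.459, so W_min = Q_H/COP = Q_H·ΔT/T_H.
W_min = 37000 × 38.33/324.26 = 4374 kJ.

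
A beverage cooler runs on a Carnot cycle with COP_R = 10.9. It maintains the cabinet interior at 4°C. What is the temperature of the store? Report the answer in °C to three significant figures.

COP_R = T_C/(T_H − T_C) gives T_H − T_C = T_C/COP.
With T_C = 277.15 K, T_H = 277.15 × (1 + 1/10.9) = 302.58 K.
Converting, 302.58 K = 29.43°C.

29.4 °C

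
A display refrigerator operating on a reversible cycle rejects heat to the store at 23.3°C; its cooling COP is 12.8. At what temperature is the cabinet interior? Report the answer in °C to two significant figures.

1.8 °C

For a Carnot refrigerator COP_R = T_C/(T_H − T_C), so T_C = COP·T_H/(1 + COP).
With T_H = 296.45 K, T_C = 12.8 × 296.45/13.80 = 274.97 K.
Converting, 274.97 K = 1.82°C.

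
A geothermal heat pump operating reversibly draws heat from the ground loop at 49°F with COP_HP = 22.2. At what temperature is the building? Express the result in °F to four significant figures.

COP_HP = T_H/(T_H − T_C) rearranges to T_H = COP·T_C/(COP − 1).
With T_C = 282.59 K, T_H = 22.2 × 282.59/21.20 = 295.92 K.
Converting, 295.92 K = 72.99°F.

72.99 °F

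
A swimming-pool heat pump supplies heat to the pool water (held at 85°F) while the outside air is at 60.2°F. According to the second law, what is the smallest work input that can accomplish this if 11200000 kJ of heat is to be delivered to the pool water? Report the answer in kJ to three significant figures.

510000 kJ

In absolute terms T_C = 288.82 K and T_H = 302.59 K, so ΔT = 13.78 K.
The reversible limit is COP_HP = T_H/ΔT = 21.96, so W_min = Q_H/COP = Q_H·ΔT/T_H.
W_min = 11200000 × 13.78/302.59 = 510000 kJ.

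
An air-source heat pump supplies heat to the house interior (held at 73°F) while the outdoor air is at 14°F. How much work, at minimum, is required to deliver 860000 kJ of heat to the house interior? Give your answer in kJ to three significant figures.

In absolute terms T_C = 263.15 K and T_H = 295.93 K, so ΔT = 32.78 K.
The reversible limit is COP_HP = T_H/ΔT = 9.028, so W_min = Q_H/COP = Q_H·ΔT/T_H.
W_min = 860000 × 32.78/295.93 = 95260 kJ.

95300 kJ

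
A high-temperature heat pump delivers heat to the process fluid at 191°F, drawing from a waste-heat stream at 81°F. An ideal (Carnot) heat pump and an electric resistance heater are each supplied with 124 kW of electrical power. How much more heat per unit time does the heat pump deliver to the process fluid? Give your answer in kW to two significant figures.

In absolute terms T_C = 300.37 K and T_H = 361.48 K, so ΔT = 61.11 K.
COP_Carnot = T_H/ΔT = 361.48/61.11 = 5.915.
The heat pump delivers Q̇_H = COP × Ẇ = 733.5 kW; the resistance heater delivers Ẇ = 124.0 kW.
Extra = (COP − 1)·Ẇ = 609.5 kW.

610 kW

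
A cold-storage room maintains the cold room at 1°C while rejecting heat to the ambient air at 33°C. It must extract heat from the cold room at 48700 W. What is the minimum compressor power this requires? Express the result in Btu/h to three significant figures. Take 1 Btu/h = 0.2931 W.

In absolute terms T_C = 274.15 K and T_H = 306.15 K, so ΔT = 32.00 K.
COP_Carnot = T_C/ΔT = 274.15/32.00 = 8.567.
Ẇ_min = Q̇/COP_Carnot = 48700/8.567 = 5684 W = 19390 Btu/h.

19400 Btu/h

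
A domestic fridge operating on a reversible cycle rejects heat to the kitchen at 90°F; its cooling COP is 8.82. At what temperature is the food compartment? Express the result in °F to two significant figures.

34 °F

For a Carnot refrigerator COP_R = T_C/(T_H − T_C), so T_C = COP·T_H/(1 + COP).
With T_H = 305.37 K, T_C = 8.82 × 305.37/9.820 = 274.28 K.
Converting, 274.28 K = 34.03°F.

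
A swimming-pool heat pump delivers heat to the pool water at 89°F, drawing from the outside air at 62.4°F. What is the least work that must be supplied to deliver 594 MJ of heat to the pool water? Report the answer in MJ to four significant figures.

28.80 MJ

In absolute terms T_C = 290.04 K and T_H = 304.82 K, so ΔT = 14.78 K.
The reversible limit is COP_HP = T_H/ΔT = 20.63, so W_min = Q_H/COP = Q_H·ΔT/T_H.
W_min = 594.0 × 14.78/304.82 = 28.80 MJ.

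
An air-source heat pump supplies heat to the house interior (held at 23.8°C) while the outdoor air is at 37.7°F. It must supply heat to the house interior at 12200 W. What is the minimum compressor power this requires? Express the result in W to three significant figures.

848 W

In absolute terms T_C = 276.32 K and T_H = 296.95 K, so ΔT = 20.63 K.
COP_Carnot = T_H/ΔT = 296.95/20.63 = 14.39.
Ẇ_min = Q̇/COP_Carnot = 12200/14.39 = 847.7 W.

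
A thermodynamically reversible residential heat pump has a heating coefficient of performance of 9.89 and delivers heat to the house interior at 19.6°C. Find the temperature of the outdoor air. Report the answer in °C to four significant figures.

COP_HP = T_H/(T_H − T_C) gives T_H − T_C = T_H/COP.
With T_H = 292.75 K, T_C = 292.75 × (1 − 1/9.89) = 263.15 K.
Converting, 263.15 K = -10.00°C.

-10.00 °C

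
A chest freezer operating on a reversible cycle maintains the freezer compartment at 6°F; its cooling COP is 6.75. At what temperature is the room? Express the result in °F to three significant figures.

75.0 °F

COP_R = T_C/(T_H − T_C) gives T_H − T_C = T_C/COP.
With T_C = 258.71 K, T_H = 258.71 × (1 + 1/6.75) = 297.03 K.
Converting, 297.03 K = 74.99°F.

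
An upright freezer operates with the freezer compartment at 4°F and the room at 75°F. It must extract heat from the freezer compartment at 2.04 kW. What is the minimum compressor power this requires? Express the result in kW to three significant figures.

0.312 kW

In absolute terms T_C = 257.59 K and T_H = 297.04 K, so ΔT = 39.44 K.
COP_Carnot = T_C/ΔT = 257.59/39.44 = 6.531.
Ẇ_min = Q̇/COP_Carnot = 2.040/6.531 = 0.3124 kW.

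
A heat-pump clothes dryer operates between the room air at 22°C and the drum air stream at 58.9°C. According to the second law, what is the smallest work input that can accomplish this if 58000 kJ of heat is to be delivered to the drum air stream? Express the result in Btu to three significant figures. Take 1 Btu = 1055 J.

In absolute terms T_C = 295.15 K and T_H = 332.05 K, so ΔT = 36.90 K.
The reversible limit is COP_HP = T_H/ΔT = 8.999, so W_min = Q_H/COP = Q_H·ΔT/T_H.
W_min = 58000 × 36.90/332.05 = 6445 kJ = 6109 Btu.

6110 Btu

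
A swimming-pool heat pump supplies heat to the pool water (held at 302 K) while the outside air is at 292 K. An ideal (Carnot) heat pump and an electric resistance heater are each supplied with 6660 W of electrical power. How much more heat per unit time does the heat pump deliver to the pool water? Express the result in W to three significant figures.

The reservoir spacing is ΔT = 302 − 292 = 10.00 K.
COP_Carnot = T_H/ΔT = 302.00/10.00 = 30.20.
The heat pump delivers Q̇_H = COP × Ẇ = 201100 W; the resistance heater delivers Ẇ = 6660 W.
Extra = (COP − 1)·Ẇ = 194500 W.

194000 W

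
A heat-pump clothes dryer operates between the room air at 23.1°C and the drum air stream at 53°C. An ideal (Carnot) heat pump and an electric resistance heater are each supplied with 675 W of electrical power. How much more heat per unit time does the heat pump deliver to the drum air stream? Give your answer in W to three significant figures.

6690 W

In absolute terms T_C = 296.25 K and T_H = 326.15 K, so ΔT = 29.90 K.
COP_Carnot = T_H/ΔT = 326.15/29.90 = 10.91.
The heat pump delivers Q̇_H = COP × Ẇ = 7363 W; the resistance heater delivers Ẇ = 675.0 W.
Extra = (COP − 1)·Ẇ = 6688 W.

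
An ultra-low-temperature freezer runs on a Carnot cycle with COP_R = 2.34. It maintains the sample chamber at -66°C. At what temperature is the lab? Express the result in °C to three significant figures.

22.5 °C

COP_R = T_C/(T_H − T_C) gives T_H − T_C = T_C/COP.
With T_C = 207.15 K, T_H = 207.15 × (1 + 1/2.34) = 295.68 K.
Converting, 295.68 K = 22.53°C.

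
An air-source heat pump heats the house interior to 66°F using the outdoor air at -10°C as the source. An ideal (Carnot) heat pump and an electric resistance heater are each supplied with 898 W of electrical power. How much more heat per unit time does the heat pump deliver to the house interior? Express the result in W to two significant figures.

In absolute terms T_C = 263.15 K and T_H = 292.04 K, so ΔT = 28.89 K.
COP_Carnot = T_H/ΔT = 292.04/28.89 = 10.11.
The heat pump delivers Q̇_H = COP × Ẇ = 9078 W; the resistance heater delivers Ẇ = 898.0 W.
Extra = (COP − 1)·Ẇ = 8180 W.

8200 W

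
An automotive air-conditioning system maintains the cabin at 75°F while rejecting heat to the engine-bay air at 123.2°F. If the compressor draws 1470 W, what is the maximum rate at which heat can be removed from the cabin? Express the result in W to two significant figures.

16000 W

In absolute terms T_C = 297.04 K and T_H = 323.82 K, so ΔT = 26.78 K.
COP_Carnot = T_C/ΔT = 297.04/26.78 = 11.09.
Q̇_max = COP_Carnot × Ẇ = 11.09 × 1470 W = 16310 W.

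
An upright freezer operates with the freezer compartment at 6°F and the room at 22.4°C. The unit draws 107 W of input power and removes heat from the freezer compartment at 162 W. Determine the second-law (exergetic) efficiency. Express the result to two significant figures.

COP_actual = Q̇_C/Ẇ = 162.0/107.0 = 1.514.
In absolute terms T_C = 258.71 K and T_H = 295.55 K, so ΔT = 36.84 K.
COP_Carnot = T_C/ΔT = 258.71/36.84 = 7.022.
η_II = COP_actual/COP_Carnot = 1.514/7.022 = 0.2156.

0.22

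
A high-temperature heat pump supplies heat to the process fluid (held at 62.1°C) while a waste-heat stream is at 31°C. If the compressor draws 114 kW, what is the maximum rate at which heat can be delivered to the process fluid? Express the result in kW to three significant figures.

In absolute terms T_C = 304.15 K and T_H = 335.25 K, so ΔT = 31.10 K.
COP_Carnot = T_H/ΔT = 335.25/31.10 = 10.78.
Q̇_max = COP_Carnot × Ẇ = 10.78 × 114.0 kW = 1229 kW.

1230 kW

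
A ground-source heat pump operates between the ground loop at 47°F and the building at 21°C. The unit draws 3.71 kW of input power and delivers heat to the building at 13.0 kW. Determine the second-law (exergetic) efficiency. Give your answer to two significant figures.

0.15

COP_actual = Q̇_H/Ẇ = 13.00/3.710 = 3.504.
In absolute terms T_C = 281.48 K and T_H = 294.15 K, so ΔT = 12.67 K.
COP_Carnot = T_H/ΔT = 294.15/12.67 = 23.22.
η_II = COP_actual/COP_Carnot = 3.504/23.22 = 0.1509.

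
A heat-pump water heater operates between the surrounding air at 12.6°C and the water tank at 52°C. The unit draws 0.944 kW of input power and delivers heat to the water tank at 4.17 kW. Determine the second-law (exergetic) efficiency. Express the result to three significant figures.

COP_actual = Q̇_H/Ẇ = 4.170/0.9440 = 4.417.
In absolute terms T_C = 285.75 K and T_H = 325.15 K, so ΔT = 39.40 K.
COP_Carnot = T_H/ΔT = 325.15/39.40 = 8.253.
η_II = COP_actual/COP_Carnot = 4.417/8.253 = 0.5353.

0.535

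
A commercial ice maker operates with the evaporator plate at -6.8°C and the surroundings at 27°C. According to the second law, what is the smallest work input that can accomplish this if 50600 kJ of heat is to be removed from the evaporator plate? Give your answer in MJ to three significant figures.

In absolute terms T_C = 266.35 K and T_H = 300.15 K, so ΔT = 33.80 K.
The reversible limit is COP_R = T_C/ΔT = 7.880, so W_min = Q_C/COP = Q_C·ΔT/T_C.
W_min = 50600 × 33.80/266.35 = 6421 kJ = 6.421 MJ.

6.42 MJ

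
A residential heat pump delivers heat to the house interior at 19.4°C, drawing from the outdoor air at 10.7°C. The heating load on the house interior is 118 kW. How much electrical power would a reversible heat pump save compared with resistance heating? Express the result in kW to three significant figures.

In absolute terms T_C = 283.85 K and T_H = 292.55 K, so ΔT = 8.700 K.
COP_Carnot = T_H/ΔT = 292.55/8.700 = 33.63.
Resistance heating needs Ẇ_res = Q̇_H = 118.0 kW; the reversible heat pump needs only Ẇ_hp = Q̇_H/COP = 3.509 kW.
Saving = 118.0 − 3.509 = 114.5 kW.

114 kW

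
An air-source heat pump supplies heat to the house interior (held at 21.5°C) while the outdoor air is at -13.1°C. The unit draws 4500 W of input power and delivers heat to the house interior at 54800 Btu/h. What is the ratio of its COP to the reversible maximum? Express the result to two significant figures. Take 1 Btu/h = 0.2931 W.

0.42

Converting, Q̇_H = 54800 Btu/h = 16060 W, so COP_actual = Q̇_H/Ẇ = 16060/4500 = 3.569.
In absolute terms T_C = 260.05 K and T_H = 294.65 K, so ΔT = 34.60 K.
COP_Carnot = T_H/ΔT = 294.65/34.60 = 8.516.
η_II = COP_actual/COP_Carnot = 3.569/8.516 = 0.4191.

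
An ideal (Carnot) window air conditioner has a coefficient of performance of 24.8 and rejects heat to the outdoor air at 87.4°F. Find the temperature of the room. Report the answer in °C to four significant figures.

For a Carnot refrigerator COP_R = T_C/(T_H − T_C), so T_C = COP·T_H/(1 + COP).
With T_H = 303.93 K, T_C = 24.8 × 303.93/25.80 = 292.15 K.
Converting, 292.15 K = 19.00°C.

19.00 °C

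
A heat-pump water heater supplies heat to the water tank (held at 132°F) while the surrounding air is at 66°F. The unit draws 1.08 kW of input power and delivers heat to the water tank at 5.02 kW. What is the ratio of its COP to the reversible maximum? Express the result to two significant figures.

COP_actual = Q̇_H/Ẇ = 5.020/1.080 = 4.648.
In absolute terms T_C = 292.04 K and T_H = 328.71 K, so ΔT = 36.67 K.
COP_Carnot = T_H/ΔT = 328.71/36.67 = 8.965.
η_II = COP_actual/COP_Carnot = 4.648/8.965 = 0.5185.

0.52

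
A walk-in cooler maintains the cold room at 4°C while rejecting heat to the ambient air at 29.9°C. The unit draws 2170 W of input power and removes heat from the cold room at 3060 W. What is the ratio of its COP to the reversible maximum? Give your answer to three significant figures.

0.132

COP_actual = Q̇_C/Ẇ = 3060/2170 = 1.410.
In absolute terms T_C = 277.15 K and T_H = 303.05 K, so ΔT = 25.90 K.
COP_Carnot = T_C/ΔT = 277.15/25.90 = 10.70.
η_II = COP_actual/COP_Carnot = 1.410/10.70 = 0.1318.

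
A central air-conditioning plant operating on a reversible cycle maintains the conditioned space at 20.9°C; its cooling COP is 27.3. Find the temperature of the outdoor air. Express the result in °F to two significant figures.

89 °F

COP_R = T_C/(T_H − T_C) gives T_H − T_C = T_C/COP.
With T_C = 294.05 K, T_H = 294.05 × (1 + 1/27.3) = 304.82 K.
Converting, 304.82 K = 89.01°F.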